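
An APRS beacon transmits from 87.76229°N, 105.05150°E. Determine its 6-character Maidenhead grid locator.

OR27ms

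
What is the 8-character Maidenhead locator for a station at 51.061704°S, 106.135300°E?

OD38bw65

Add 180° to longitude and 90° to latitude: 286.13530, 38.93830.
Field: 286.13530/20 → 14 → O, 38.93830/10 → 3 → D; chars OD.
Square: 6.13530/2 → 3, 8.93830/1 → 8; chars 38.
Subsquare: 0.13530/0.0833333 → 1 → b, 0.93830/0.0416667 → 22 → w; chars bw.
Extended square: 0.05197/0.00833333 → 6, 0.02163/0.00416667 → 5; chars 65.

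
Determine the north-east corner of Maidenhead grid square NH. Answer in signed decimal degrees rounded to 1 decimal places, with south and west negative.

Field N=13, H=7: +13·20° lon, +7·10° lat → SW at lon 80°, lat -20°.
Cell spans 20° lon × 10° lat. NE corner is SW corner plus one full cell.
latitude -10.0, longitude 100.0.

-10.0, 100.0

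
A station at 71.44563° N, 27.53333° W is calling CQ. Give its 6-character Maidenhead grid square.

Offset from 180°W / 90°S: lon 152.4667°, lat 161.4456°.
Field: 152.4667/20 → 7 → H, 161.4456/10 → 16 → Q; chars HQ.
Square: 12.4667/2 → 6, 1.4456/1 → 1; chars 61.
Subsquare: 0.4667/0.0833333 → 5 → f, 0.4456/0.0416667 → 10 → k; chars fk.

HQ61fk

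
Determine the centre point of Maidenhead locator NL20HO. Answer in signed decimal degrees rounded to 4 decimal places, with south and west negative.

Field N=13, L=11: +13·20° lon, +11·10° lat → SW at lon 80°, lat 20°.
Square 2, 0: +2·2° lon, +0·1° lat → SW at lon 84°, lat 20°.
Subsquare h=7, o=14: +7·0.0833333° lon, +14·0.0416667° lat → SW at lon 84.5833°, lat 20.5833°.
Cell spans 0.0833333° lon × 0.0416667° lat. Centre is SW corner plus half of each.
latitude 20.6042, longitude 84.6250.

20.6042, 84.6250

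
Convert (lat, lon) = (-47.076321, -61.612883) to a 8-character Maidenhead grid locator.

FE92ew61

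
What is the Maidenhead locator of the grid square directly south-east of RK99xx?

AK09aw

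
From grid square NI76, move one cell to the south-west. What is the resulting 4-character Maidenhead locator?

NI65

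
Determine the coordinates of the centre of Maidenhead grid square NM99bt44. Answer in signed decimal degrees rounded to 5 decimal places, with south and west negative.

Field N=13, M=12: +13·20° lon, +12·10° lat → SW at lon 80°, lat 30°.
Square 9, 9: +9·2° lon, +9·1° lat → SW at lon 98°, lat 39°.
Subsquare b=1, t=19: +1·0.0833333° lon, +19·0.0416667° lat → SW at lon 98.0833°, lat 39.7917°.
Extended square 4, 4: +4·0.00833333° lon, +4·0.00416667° lat → SW at lon 98.1167°, lat 39.8083°.
Cell spans 0.00833333° lon × 0.00416667° lat. Centre is SW corner plus half of each.
latitude 39.81042, longitude 98.12083.

39.81042, 98.12083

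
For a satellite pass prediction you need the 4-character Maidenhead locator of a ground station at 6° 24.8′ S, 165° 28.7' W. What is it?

Add 180° to longitude and 90° to latitude: 14.52, 83.59.
Field: 14.52/20 → 0 → A, 83.59/10 → 8 → I; chars AI.
Square: 14.52/2 → 7, 3.59/1 → 3; chars 73.

AI73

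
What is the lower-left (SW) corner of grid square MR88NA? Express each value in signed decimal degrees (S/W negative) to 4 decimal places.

88.0000, 77.0833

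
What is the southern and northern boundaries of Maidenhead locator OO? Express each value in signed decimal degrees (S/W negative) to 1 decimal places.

50.0, 60.0

Field O=14, O=14: +14·20° lon, +14·10° lat → SW at lon 100°, lat 50°.
Cell spans 20° lon × 10° lat.
south 50.0, north 60.0.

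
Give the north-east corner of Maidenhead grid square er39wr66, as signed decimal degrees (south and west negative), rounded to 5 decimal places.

89.73750, -92.10833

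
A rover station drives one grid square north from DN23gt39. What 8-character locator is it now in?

DN23gu30

Latitude extended square 9; +1 → 10, wraps to 0, carry into subsquare.
Latitude subsquare t = 19; +1 → 20 = u.
The longitude characters are unchanged.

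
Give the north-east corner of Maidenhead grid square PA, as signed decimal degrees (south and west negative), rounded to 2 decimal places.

Field P=15, A=0: +15·20° lon, +0·10° lat → SW at lon 120°, lat -90°.
Cell spans 20° lon × 10° lat. NE corner is SW corner plus one full cell.
latitude -80.00, longitude 140.00.

-80.00, 140.00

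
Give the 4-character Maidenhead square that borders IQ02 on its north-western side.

HQ93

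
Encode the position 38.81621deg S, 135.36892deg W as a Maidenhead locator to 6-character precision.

CF21he

Offset from 180°W / 90°S: lon 44.6311°, lat 51.1838°.
Field: lon ⌊44.6311/20⌋ = 2 → C; lat ⌊51.1838/10⌋ = 5 → F.
Square: lon ⌊4.6311/2⌋ = 2; lat ⌊1.1838/1⌋ = 1.
Subsquare: lon ⌊0.6311/0.0833333⌋ = 7 → h; lat ⌊0.1838/0.0416667⌋ = 4 → e.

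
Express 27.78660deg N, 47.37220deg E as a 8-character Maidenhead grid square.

LL37qs48

Offset from 180°W / 90°S: lon 227.37220°, lat 117.78660°.
Field (20°×10°, letters A–R): lon ⌊227.37220/20⌋ = 11 → L; lat ⌊117.78660/10⌋ = 11 → L.
Square (2°×1°, digits 0–9): lon ⌊7.37220/2⌋ = 3; lat ⌊7.78660/1⌋ = 7.
Subsquare (5′×2.5′, letters a–x): lon ⌊1.37220/0.0833333⌋ = 16 → q; lat ⌊0.78660/0.0416667⌋ = 18 → s.
Extended square (30″×15″, digits 0–9): lon ⌊0.03887/0.00833333⌋ = 4; lat ⌊0.03660/0.00416667⌋ = 8.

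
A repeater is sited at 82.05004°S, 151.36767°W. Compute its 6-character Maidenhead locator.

BA47hw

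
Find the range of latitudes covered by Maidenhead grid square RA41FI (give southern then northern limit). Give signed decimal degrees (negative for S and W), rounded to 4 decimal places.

Field R=17, A=0: +17·20° lon, +0·10° lat → SW at lon 160°, lat -90°.
Square 4, 1: +4·2° lon, +1·1° lat → SW at lon 168°, lat -89°.
Subsquare f=5, i=8: +5·0.0833333° lon, +8·0.0416667° lat → SW at lon 168.417°, lat -88.6667°.
Cell spans 0.0833333° lon × 0.0416667° lat.
south -88.6667, north -88.6250.

-88.6667, -88.6250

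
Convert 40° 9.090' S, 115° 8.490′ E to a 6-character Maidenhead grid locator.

Shift to the Maidenhead origin (180°W, 90°S): lon 295.1415, lat 49.8485.
Field (20°×10°, letters A–R): 295.1415/20 → 14 → O, 49.8485/10 → 4 → E; chars OE.
Square (2°×1°, digits 0–9): 15.1415/2 → 7, 9.8485/1 → 9; chars 79.
Subsquare (5′×2.5′, letters a–x): 1.1415/0.0833333 → 13 → n, 0.8485/0.0416667 → 20 → u; chars nu.

OE79nu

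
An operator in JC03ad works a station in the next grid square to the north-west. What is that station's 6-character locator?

IC93xe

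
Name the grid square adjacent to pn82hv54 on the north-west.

PN82hv45

Longitude extended square 5; −1 → 4.
Latitude extended square 4; +1 → 5.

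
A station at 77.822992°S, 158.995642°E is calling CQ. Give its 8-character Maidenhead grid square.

QB92le92

Shift to the Maidenhead origin (180°W, 90°S): lon 338.99564, lat 12.17701.
Field (20°×10°, letters A–R): lon ⌊338.99564/20⌋ = 16 → Q; lat ⌊12.17701/10⌋ = 1 → B.
Square (2°×1°, digits 0–9): lon ⌊18.99564/2⌋ = 9; lat ⌊2.17701/1⌋ = 2.
Subsquare (5′×2.5′, letters a–x): lon ⌊0.99564/0.0833333⌋ = 11 → l; lat ⌊0.17701/0.0416667⌋ = 4 → e.
Extended square (30″×15″, digits 0–9): lon ⌊0.07898/0.00833333⌋ = 9; lat ⌊0.01034/0.00416667⌋ = 2.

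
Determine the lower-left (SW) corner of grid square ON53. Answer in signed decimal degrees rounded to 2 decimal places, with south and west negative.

43.00, 110.00

Field O=14, N=13: +14·20° lon, +13·10° lat → SW at lon 100°, lat 40°.
Square 5, 3: +5·2° lon, +3·1° lat → SW at lon 110°, lat 43°.
latitude 43.00, longitude 110.00.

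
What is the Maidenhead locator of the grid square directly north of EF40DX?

EF41da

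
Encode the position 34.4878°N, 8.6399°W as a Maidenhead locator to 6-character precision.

IM54ql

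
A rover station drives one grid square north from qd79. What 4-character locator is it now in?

QE70

Latitude square 9; +1 → 10, wraps to 0, carry into field.
Latitude field D = 3; +1 → 4 = E.
The longitude characters are unchanged.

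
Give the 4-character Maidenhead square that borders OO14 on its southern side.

OO13

Latitude square 4; −1 → 3.
The longitude characters are unchanged.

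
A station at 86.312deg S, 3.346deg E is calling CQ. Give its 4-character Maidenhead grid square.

Add 180° to longitude and 90° to latitude: 183.35, 3.69.
Field: 183.35/20 → 9 → J, 3.69/10 → 0 → A; chars JA.
Square: 3.35/2 → 1, 3.69/1 → 3; chars 13.

JA13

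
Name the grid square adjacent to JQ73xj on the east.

JQ83aj

Longitude subsquare x = 23; +1 → 24, wraps to 0 = a, carry into square.
Longitude square 7; +1 → 8.
The latitude characters are unchanged.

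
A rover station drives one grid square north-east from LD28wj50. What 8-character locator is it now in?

Longitude extended square 5; +1 → 6.
Latitude extended square 0; +1 → 1.

LD28wj61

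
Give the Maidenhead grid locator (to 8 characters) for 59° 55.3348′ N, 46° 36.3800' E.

Add 180° to longitude and 90° to latitude: 226.60633, 149.92225.
Field (20°×10°, letters A–R): 226.60633/20 → 11 → L, 149.92225/10 → 14 → O; chars LO.
Square (2°×1°, digits 0–9): 6.60633/2 → 3, 9.92225/1 → 9; chars 39.
Subsquare (5′×2.5′, letters a–x): 0.60633/0.0833333 → 7 → h, 0.92225/0.0416667 → 22 → w; chars hw.
Extended square (30″×15″, digits 0–9): 0.02300/0.00833333 → 2, 0.00558/0.00416667 → 1; chars 21.

LO39hw21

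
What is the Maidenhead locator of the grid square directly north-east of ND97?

OD08

Longitude square 9; +1 → 10, wraps to 0, carry into field.
Longitude field N = 13; +1 → 14 = O.
Latitude square 7; +1 → 8.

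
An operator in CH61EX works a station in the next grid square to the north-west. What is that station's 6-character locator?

Longitude subsquare e = 4; −1 → 3 = d.
Latitude subsquare x = 23; +1 → 24, wraps to 0 = a, carry into square.
Latitude square 1; +1 → 2.

CH62da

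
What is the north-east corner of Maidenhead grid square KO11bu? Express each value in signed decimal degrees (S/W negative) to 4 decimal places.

51.8750, 22.1667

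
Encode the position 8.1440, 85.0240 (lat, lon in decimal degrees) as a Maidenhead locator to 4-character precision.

Shift to the Maidenhead origin (180°W, 90°S): lon 265.02, lat 98.14.
Field: lon ⌊265.02/20⌋ = 13 → N; lat ⌊98.14/10⌋ = 9 → J.
Square: lon ⌊5.02/2⌋ = 2; lat ⌊8.14/1⌋ = 8.

NJ28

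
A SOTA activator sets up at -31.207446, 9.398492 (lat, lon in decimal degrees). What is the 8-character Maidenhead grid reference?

JF48qt70

Shift to the Maidenhead origin (180°W, 90°S): lon 189.39849, lat 58.79255.
Field (20°×10°, letters A–R): 189.39849/20 → 9 → J, 58.79255/10 → 5 → F; chars JF.
Square (2°×1°, digits 0–9): 9.39849/2 → 4, 8.79255/1 → 8; chars 48.
Subsquare (5′×2.5′, letters a–x): 1.39849/0.0833333 → 16 → q, 0.79255/0.0416667 → 19 → t; chars qt.
Extended square (30″×15″, digits 0–9): 0.06516/0.00833333 → 7, 0.00089/0.00416667 → 0; chars 70.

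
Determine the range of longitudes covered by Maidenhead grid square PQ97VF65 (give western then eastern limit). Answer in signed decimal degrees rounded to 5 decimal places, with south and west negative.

139.80000, 139.80833

Field P=15, Q=16: +15·20° lon, +16·10° lat → SW at lon 120°, lat 70°.
Square 9, 7: +9·2° lon, +7·1° lat → SW at lon 138°, lat 77°.
Subsquare v=21, f=5: +21·0.0833333° lon, +5·0.0416667° lat → SW at lon 139.75°, lat 77.2083°.
Extended square 6, 5: +6·0.00833333° lon, +5·0.00416667° lat → SW at lon 139.8°, lat 77.2292°.
Cell spans 0.00833333° lon × 0.00416667° lat.
west 139.80000, east 139.80833.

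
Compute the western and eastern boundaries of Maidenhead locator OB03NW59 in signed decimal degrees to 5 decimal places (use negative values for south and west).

101.12500, 101.13333

Field O=14, B=1: +14·20° lon, +1·10° lat → SW at lon 100°, lat -80°.
Square 0, 3: +0·2° lon, +3·1° lat → SW at lon 100°, lat -77°.
Subsquare n=13, w=22: +13·0.0833333° lon, +22·0.0416667° lat → SW at lon 101.083°, lat -76.0833°.
Extended square 5, 9: +5·0.00833333° lon, +9·0.00416667° lat → SW at lon 101.125°, lat -76.0458°.
Cell spans 0.00833333° lon × 0.00416667° lat.
west 101.12500, east 101.13333.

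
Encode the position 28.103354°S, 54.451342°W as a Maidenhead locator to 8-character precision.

GG21sv55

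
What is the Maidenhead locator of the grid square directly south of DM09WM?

Latitude subsquare m = 12; −1 → 11 = l.
The longitude characters are unchanged.

DM09wl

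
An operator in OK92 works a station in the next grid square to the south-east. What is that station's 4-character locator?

Longitude square 9; +1 → 10, wraps to 0, carry into field.
Longitude field O = 14; +1 → 15 = P.
Latitude square 2; −1 → 1.

PK01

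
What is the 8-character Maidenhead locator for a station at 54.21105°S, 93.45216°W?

Offset from 180°W / 90°S: lon 86.54784°, lat 35.78895°.
Field: 86.54784/20 → 4 → E, 35.78895/10 → 3 → D; chars ED.
Square: 6.54784/2 → 3, 5.78895/1 → 5; chars 35.
Subsquare: 0.54784/0.0833333 → 6 → g, 0.78895/0.0416667 → 18 → s; chars gs.
Extended square: 0.04784/0.00833333 → 5, 0.03895/0.00416667 → 9; chars 59.

ED35gs59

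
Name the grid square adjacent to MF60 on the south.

Latitude square 0; −1 → -1, wraps to 9, carry into field.
Latitude field F = 5; −1 → 4 = E.
The longitude characters are unchanged.

ME69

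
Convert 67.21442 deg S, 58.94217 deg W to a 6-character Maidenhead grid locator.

Add 180° to longitude and 90° to latitude: 121.0578, 22.7856.
Field: lon ⌊121.0578/20⌋ = 6 → G; lat ⌊22.7856/10⌋ = 2 → C.
Square: lon ⌊1.0578/2⌋ = 0; lat ⌊2.7856/1⌋ = 2.
Subsquare: lon ⌊1.0578/0.0833333⌋ = 12 → m; lat ⌊0.7856/0.0416667⌋ = 18 → s.

GC02ms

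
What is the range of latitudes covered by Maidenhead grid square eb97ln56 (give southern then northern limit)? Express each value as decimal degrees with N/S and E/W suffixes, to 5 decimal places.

72.43333° S, 72.42917° S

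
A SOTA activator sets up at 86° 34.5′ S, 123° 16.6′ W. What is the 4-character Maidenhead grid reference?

CA83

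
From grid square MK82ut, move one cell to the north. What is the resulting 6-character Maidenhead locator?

MK82uu

Latitude subsquare t = 19; +1 → 20 = u.
The longitude characters are unchanged.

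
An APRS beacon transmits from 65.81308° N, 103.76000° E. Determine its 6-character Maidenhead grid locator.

Shift to the Maidenhead origin (180°W, 90°S): lon 283.7600, lat 155.8131.
Field: 283.7600/20 → 14 → O, 155.8131/10 → 15 → P; chars OP.
Square: 3.7600/2 → 1, 5.8131/1 → 5; chars 15.
Subsquare: 1.7600/0.0833333 → 21 → v, 0.8131/0.0416667 → 19 → t; chars vt.

OP15vt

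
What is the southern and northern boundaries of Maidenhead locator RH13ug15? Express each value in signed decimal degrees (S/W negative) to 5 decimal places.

Field R=17, H=7: +17·20° lon, +7·10° lat → SW at lon 160°, lat -20°.
Square 1, 3: +1·2° lon, +3·1° lat → SW at lon 162°, lat -17°.
Subsquare u=20, g=6: +20·0.0833333° lon, +6·0.0416667° lat → SW at lon 163.667°, lat -16.75°.
Extended square 1, 5: +1·0.00833333° lon, +5·0.00416667° lat → SW at lon 163.675°, lat -16.7292°.
Cell spans 0.00833333° lon × 0.00416667° lat.
south -16.72917, north -16.72500.

-16.72917, -16.72500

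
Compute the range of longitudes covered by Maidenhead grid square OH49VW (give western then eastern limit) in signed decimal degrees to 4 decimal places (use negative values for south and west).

109.7500, 109.8333

Field O=14, H=7: +14·20° lon, +7·10° lat → SW at lon 100°, lat -20°.
Square 4, 9: +4·2° lon, +9·1° lat → SW at lon 108°, lat -11°.
Subsquare v=21, w=22: +21·0.0833333° lon, +22·0.0416667° lat → SW at lon 109.75°, lat -10.0833°.
Cell spans 0.0833333° lon × 0.0416667° lat.
west 109.7500, east 109.8333.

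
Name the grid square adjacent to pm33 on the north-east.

PM44

Longitude square 3; +1 → 4.
Latitude square 3; +1 → 4.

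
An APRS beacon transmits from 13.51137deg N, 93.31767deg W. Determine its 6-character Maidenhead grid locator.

EK33im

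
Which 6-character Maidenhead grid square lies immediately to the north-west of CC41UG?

Longitude subsquare u = 20; −1 → 19 = t.
Latitude subsquare g = 6; +1 → 7 = h.

CC41th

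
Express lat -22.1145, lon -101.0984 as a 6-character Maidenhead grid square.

DG97kv

Offset from 180°W / 90°S: lon 78.9016°, lat 67.8855°.
Field: lon ⌊78.9016/20⌋ = 3 → D; lat ⌊67.8855/10⌋ = 6 → G.
Square: lon ⌊18.9016/2⌋ = 9; lat ⌊7.8855/1⌋ = 7.
Subsquare: lon ⌊0.9016/0.0833333⌋ = 10 → k; lat ⌊0.8855/0.0416667⌋ = 21 → v.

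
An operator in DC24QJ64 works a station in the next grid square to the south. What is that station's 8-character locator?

DC24qj63

Latitude extended square 4; −1 → 3.
The longitude characters are unchanged.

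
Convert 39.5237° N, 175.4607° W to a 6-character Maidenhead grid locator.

AM29gm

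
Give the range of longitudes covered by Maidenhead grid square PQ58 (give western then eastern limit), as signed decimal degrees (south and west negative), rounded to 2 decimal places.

Field P=15, Q=16: +15·20° lon, +16·10° lat → SW at lon 120°, lat 70°.
Square 5, 8: +5·2° lon, +8·1° lat → SW at lon 130°, lat 78°.
Cell spans 2° lon × 1° lat.
west 130.00, east 132.00.

130.00, 132.00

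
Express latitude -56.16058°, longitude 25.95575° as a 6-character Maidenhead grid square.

Shift to the Maidenhead origin (180°W, 90°S): lon 205.9557, lat 33.8394.
Field: lon ⌊205.9557/20⌋ = 10 → K; lat ⌊33.8394/10⌋ = 3 → D.
Square: lon ⌊5.9557/2⌋ = 2; lat ⌊3.8394/1⌋ = 3.
Subsquare: lon ⌊1.9557/0.0833333⌋ = 23 → x; lat ⌊0.8394/0.0416667⌋ = 20 → u.

KD23xu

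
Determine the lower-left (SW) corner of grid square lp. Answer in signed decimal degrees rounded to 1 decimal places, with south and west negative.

60.0, 40.0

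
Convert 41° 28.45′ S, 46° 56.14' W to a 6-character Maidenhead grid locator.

GE68mm

Offset from 180°W / 90°S: lon 133.0643°, lat 48.5258°.
Field (20°×10°, letters A–R): lon ⌊133.0643/20⌋ = 6 → G; lat ⌊48.5258/10⌋ = 4 → E.
Square (2°×1°, digits 0–9): lon ⌊13.0643/2⌋ = 6; lat ⌊8.5258/1⌋ = 8.
Subsquare (5′×2.5′, letters a–x): lon ⌊1.0643/0.0833333⌋ = 12 → m; lat ⌊0.5258/0.0416667⌋ = 12 → m.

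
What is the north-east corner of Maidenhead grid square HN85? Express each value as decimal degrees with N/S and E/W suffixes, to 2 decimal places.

46.00° N, 22.00° W

Field H=7, N=13: +7·20° lon, +13·10° lat → SW at lon -40°, lat 40°.
Square 8, 5: +8·2° lon, +5·1° lat → SW at lon -24°, lat 45°.
Cell spans 2° lon × 1° lat. NE corner is SW corner plus one full cell.
latitude 46.00° N, longitude 22.00° W.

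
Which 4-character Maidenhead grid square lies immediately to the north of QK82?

QK83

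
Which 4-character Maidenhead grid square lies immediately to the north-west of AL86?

AL77

Longitude square 8; −1 → 7.
Latitude square 6; +1 → 7.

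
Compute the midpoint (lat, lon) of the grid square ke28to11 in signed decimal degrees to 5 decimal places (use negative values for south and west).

-41.41042, 25.59583

Field K=10, E=4: +10·20° lon, +4·10° lat → SW at lon 20°, lat -50°.
Square 2, 8: +2·2° lon, +8·1° lat → SW at lon 24°, lat -42°.
Subsquare t=19, o=14: +19·0.0833333° lon, +14·0.0416667° lat → SW at lon 25.5833°, lat -41.4167°.
Extended square 1, 1: +1·0.00833333° lon, +1·0.00416667° lat → SW at lon 25.5917°, lat -41.4125°.
Cell spans 0.00833333° lon × 0.00416667° lat. Centre is SW corner plus half of each.
latitude -41.41042, longitude 25.59583.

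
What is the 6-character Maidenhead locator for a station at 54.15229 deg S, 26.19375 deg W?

HD65vu

Shift to the Maidenhead origin (180°W, 90°S): lon 153.8063, lat 35.8477.
Field: 153.8063/20 → 7 → H, 35.8477/10 → 3 → D; chars HD.
Square: 13.8063/2 → 6, 5.8477/1 → 5; chars 65.
Subsquare: 1.8063/0.0833333 → 21 → v, 0.8477/0.0416667 → 20 → u; chars vu.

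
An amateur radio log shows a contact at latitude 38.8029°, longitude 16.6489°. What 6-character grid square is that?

JM88ht

Shift to the Maidenhead origin (180°W, 90°S): lon 196.6489, lat 128.8029.
Field: lon ⌊196.6489/20⌋ = 9 → J; lat ⌊128.8029/10⌋ = 12 → M.
Square: lon ⌊16.6489/2⌋ = 8; lat ⌊8.8029/1⌋ = 8.
Subsquare: lon ⌊0.6489/0.0833333⌋ = 7 → h; lat ⌊0.8029/0.0416667⌋ = 19 → t.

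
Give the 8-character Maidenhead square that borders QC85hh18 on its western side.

QC85hh08

Longitude extended square 1; −1 → 0.
The latitude characters are unchanged.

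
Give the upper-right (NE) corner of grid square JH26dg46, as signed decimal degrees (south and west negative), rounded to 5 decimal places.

-13.72083, 4.29167

Field J=9, H=7: +9·20° lon, +7·10° lat → SW at lon 0°, lat -20°.
Square 2, 6: +2·2° lon, +6·1° lat → SW at lon 4°, lat -14°.
Subsquare d=3, g=6: +3·0.0833333° lon, +6·0.0416667° lat → SW at lon 4.25°, lat -13.75°.
Extended square 4, 6: +4·0.00833333° lon, +6·0.00416667° lat → SW at lon 4.28333°, lat -13.725°.
Cell spans 0.00833333° lon × 0.00416667° lat. NE corner is SW corner plus one full cell.
latitude -13.72083, longitude 4.29167.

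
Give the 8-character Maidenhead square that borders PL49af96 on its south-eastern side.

PL49bf05

Longitude extended square 9; +1 → 10, wraps to 0, carry into subsquare.
Longitude subsquare a = 0; +1 → 1 = b.
Latitude extended square 6; −1 → 5.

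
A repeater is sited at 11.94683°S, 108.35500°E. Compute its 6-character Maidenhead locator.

OH48eb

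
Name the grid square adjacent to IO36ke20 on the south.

IO36kd29

Latitude extended square 0; −1 → -1, wraps to 9, carry into subsquare.
Latitude subsquare e = 4; −1 → 3 = d.
The longitude characters are unchanged.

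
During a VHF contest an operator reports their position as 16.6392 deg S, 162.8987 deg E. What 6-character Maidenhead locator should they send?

RH13ki

Offset from 180°W / 90°S: lon 342.8987°, lat 73.3608°.
Field: 342.8987/20 → 17 → R, 73.3608/10 → 7 → H; chars RH.
Square: 2.8987/2 → 1, 3.3608/1 → 3; chars 13.
Subsquare: 0.8987/0.0833333 → 10 → k, 0.3608/0.0416667 → 8 → i; chars ki.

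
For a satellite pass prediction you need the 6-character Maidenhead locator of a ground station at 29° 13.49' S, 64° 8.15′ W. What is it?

FG70ws

Add 180° to longitude and 90° to latitude: 115.8642, 60.7752.
Field (20°×10°, letters A–R): 115.8642/20 → 5 → F, 60.7752/10 → 6 → G; chars FG.
Square (2°×1°, digits 0–9): 15.8642/2 → 7, 0.7752/1 → 0; chars 70.
Subsquare (5′×2.5′, letters a–x): 1.8642/0.0833333 → 22 → w, 0.7752/0.0416667 → 18 → s; chars ws.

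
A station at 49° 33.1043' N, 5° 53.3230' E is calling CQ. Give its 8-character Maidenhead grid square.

Shift to the Maidenhead origin (180°W, 90°S): lon 185.88872, lat 139.55174.
Field: 185.88872/20 → 9 → J, 139.55174/10 → 13 → N; chars JN.
Square: 5.88872/2 → 2, 9.55174/1 → 9; chars 29.
Subsquare: 1.88872/0.0833333 → 22 → w, 0.55174/0.0416667 → 13 → n; chars wn.
Extended square: 0.05538/0.00833333 → 6, 0.01007/0.00416667 → 2; chars 62.

JN29wn62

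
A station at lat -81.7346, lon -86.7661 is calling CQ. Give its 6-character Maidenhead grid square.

Shift to the Maidenhead origin (180°W, 90°S): lon 93.2339, lat 8.2654.
Field: 93.2339/20 → 4 → E, 8.2654/10 → 0 → A; chars EA.
Square: 13.2339/2 → 6, 8.2654/1 → 8; chars 68.
Subsquare: 1.2339/0.0833333 → 14 → o, 0.2654/0.0416667 → 6 → g; chars og.

EA68og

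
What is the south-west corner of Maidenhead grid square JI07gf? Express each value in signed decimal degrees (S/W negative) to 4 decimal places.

Field J=9, I=8: +9·20° lon, +8·10° lat → SW at lon 0°, lat -10°.
Square 0, 7: +0·2° lon, +7·1° lat → SW at lon 0°, lat -3°.
Subsquare g=6, f=5: +6·0.0833333° lon, +5·0.0416667° lat → SW at lon 0.5°, lat -2.79167°.
latitude -2.7917, longitude 0.5000.

-2.7917, 0.5000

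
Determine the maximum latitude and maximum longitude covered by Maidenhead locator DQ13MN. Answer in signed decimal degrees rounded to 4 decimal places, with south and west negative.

Field D=3, Q=16: +3·20° lon, +16·10° lat → SW at lon -120°, lat 70°.
Square 1, 3: +1·2° lon, +3·1° lat → SW at lon -118°, lat 73°.
Subsquare m=12, n=13: +12·0.0833333° lon, +13·0.0416667° lat → SW at lon -117°, lat 73.5417°.
Cell spans 0.0833333° lon × 0.0416667° lat. NE corner is SW corner plus one full cell.
latitude 73.5833, longitude -116.9167.

73.5833, -116.9167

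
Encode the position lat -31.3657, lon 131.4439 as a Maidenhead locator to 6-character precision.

PF58rp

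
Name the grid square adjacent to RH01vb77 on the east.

RH01vb87

Longitude extended square 7; +1 → 8.
The latitude characters are unchanged.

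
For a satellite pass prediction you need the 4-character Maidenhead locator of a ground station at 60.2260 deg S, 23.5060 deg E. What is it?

KC19

Shift to the Maidenhead origin (180°W, 90°S): lon 203.51, lat 29.77.
Field: 203.51/20 → 10 → K, 29.77/10 → 2 → C; chars KC.
Square: 3.51/2 → 1, 9.77/1 → 9; chars 19.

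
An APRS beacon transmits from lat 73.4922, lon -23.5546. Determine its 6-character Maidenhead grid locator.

Offset from 180°W / 90°S: lon 156.4454°, lat 163.4922°.
Field: 156.4454/20 → 7 → H, 163.4922/10 → 16 → Q; chars HQ.
Square: 16.4454/2 → 8, 3.4922/1 → 3; chars 83.
Subsquare: 0.4454/0.0833333 → 5 → f, 0.4922/0.0416667 → 11 → l; chars fl.

HQ83fl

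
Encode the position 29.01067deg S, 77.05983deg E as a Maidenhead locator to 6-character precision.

Add 180° to longitude and 90° to latitude: 257.0598, 60.9893.
Field: lon ⌊257.0598/20⌋ = 12 → M; lat ⌊60.9893/10⌋ = 6 → G.
Square: lon ⌊17.0598/2⌋ = 8; lat ⌊0.9893/1⌋ = 0.
Subsquare: lon ⌊1.0598/0.0833333⌋ = 12 → m; lat ⌊0.9893/0.0416667⌋ = 23 → x.

MG80mx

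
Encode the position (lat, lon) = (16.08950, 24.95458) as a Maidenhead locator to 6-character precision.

Add 180° to longitude and 90° to latitude: 204.9546, 106.0895.
Field: 204.9546/20 → 10 → K, 106.0895/10 → 10 → K; chars KK.
Square: 4.9546/2 → 2, 6.0895/1 → 6; chars 26.
Subsquare: 0.9546/0.0833333 → 11 → l, 0.0895/0.0416667 → 2 → c; chars lc.

KK26lc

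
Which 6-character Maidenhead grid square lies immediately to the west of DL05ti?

DL05si

Longitude subsquare t = 19; −1 → 18 = s.
The latitude characters are unchanged.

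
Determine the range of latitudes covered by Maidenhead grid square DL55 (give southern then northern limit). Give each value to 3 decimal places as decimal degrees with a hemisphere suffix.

25.000° N, 26.000° N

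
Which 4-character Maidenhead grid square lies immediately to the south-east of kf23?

Longitude square 2; +1 → 3.
Latitude square 3; −1 → 2.

KF32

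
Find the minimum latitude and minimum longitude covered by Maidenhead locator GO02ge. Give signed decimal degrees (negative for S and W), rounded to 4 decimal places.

Field G=6, O=14: +6·20° lon, +14·10° lat → SW at lon -60°, lat 50°.
Square 0, 2: +0·2° lon, +2·1° lat → SW at lon -60°, lat 52°.
Subsquare g=6, e=4: +6·0.0833333° lon, +4·0.0416667° lat → SW at lon -59.5°, lat 52.1667°.
latitude 52.1667, longitude -59.5000.

52.1667, -59.5000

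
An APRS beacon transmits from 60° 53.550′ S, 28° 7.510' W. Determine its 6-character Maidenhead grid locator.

HC59wc

Shift to the Maidenhead origin (180°W, 90°S): lon 151.8748, lat 29.1075.
Field: lon ⌊151.8748/20⌋ = 7 → H; lat ⌊29.1075/10⌋ = 2 → C.
Square: lon ⌊11.8748/2⌋ = 5; lat ⌊9.1075/1⌋ = 9.
Subsquare: lon ⌊1.8748/0.0833333⌋ = 22 → w; lat ⌊0.1075/0.0416667⌋ = 2 → c.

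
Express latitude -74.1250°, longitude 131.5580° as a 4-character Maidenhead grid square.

PB55

Offset from 180°W / 90°S: lon 311.56°, lat 15.88°.
Field: lon ⌊311.56/20⌋ = 15 → P; lat ⌊15.88/10⌋ = 1 → B.
Square: lon ⌊11.56/2⌋ = 5; lat ⌊5.88/1⌋ = 5.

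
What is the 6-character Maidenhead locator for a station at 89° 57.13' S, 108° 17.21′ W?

Shift to the Maidenhead origin (180°W, 90°S): lon 71.7132, lat 0.0478.
Field: lon ⌊71.7132/20⌋ = 3 → D; lat ⌊0.0478/10⌋ = 0 → A.
Square: lon ⌊11.7132/2⌋ = 5; lat ⌊0.0478/1⌋ = 0.
Subsquare: lon ⌊1.7132/0.0833333⌋ = 20 → u; lat ⌊0.0478/0.0416667⌋ = 1 → b.

DA50ub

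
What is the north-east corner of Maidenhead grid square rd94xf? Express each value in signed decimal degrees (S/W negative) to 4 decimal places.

-55.7500, 180.0000

Field R=17, D=3: +17·20° lon, +3·10° lat → SW at lon 160°, lat -60°.
Square 9, 4: +9·2° lon, +4·1° lat → SW at lon 178°, lat -56°.
Subsquare x=23, f=5: +23·0.0833333° lon, +5·0.0416667° lat → SW at lon 179.917°, lat -55.7917°.
Cell spans 0.0833333° lon × 0.0416667° lat. NE corner is SW corner plus one full cell.
latitude -55.7500, longitude 180.0000.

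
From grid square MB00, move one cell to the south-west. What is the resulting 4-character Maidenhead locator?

LA99

Longitude square 0; −1 → -1, wraps to 9, carry into field.
Longitude field M = 12; −1 → 11 = L.
Latitude square 0; −1 → -1, wraps to 9, carry into field.
Latitude field B = 1; −1 → 0 = A.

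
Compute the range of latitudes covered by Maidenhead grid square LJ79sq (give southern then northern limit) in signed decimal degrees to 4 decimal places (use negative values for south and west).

9.6667, 9.7083

Field L=11, J=9: +11·20° lon, +9·10° lat → SW at lon 40°, lat 0°.
Square 7, 9: +7·2° lon, +9·1° lat → SW at lon 54°, lat 9°.
Subsquare s=18, q=16: +18·0.0833333° lon, +16·0.0416667° lat → SW at lon 55.5°, lat 9.66667°.
Cell spans 0.0833333° lon × 0.0416667° lat.
south 9.6667, north 9.7083.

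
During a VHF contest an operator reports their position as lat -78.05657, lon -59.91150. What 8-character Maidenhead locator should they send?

GB01bw06

Offset from 180°W / 90°S: lon 120.08850°, lat 11.94343°.
Field: lon ⌊120.08850/20⌋ = 6 → G; lat ⌊11.94343/10⌋ = 1 → B.
Square: lon ⌊0.08850/2⌋ = 0; lat ⌊1.94343/1⌋ = 1.
Subsquare: lon ⌊0.08850/0.0833333⌋ = 1 → b; lat ⌊0.94343/0.0416667⌋ = 22 → w.
Extended square: lon ⌊0.00517/0.00833333⌋ = 0; lat ⌊0.02676/0.00416667⌋ = 6.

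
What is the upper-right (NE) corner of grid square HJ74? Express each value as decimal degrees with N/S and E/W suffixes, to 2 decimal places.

5.00° N, 24.00° W

Field H=7, J=9: +7·20° lon, +9·10° lat → SW at lon -40°, lat 0°.
Square 7, 4: +7·2° lon, +4·1° lat → SW at lon -26°, lat 4°.
Cell spans 2° lon × 1° lat. NE corner is SW corner plus one full cell.
latitude 5.00° N, longitude 24.00° W.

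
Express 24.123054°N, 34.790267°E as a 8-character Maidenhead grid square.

KL74jc49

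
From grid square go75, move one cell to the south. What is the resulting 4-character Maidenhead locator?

GO74

Latitude square 5; −1 → 4.
The longitude characters are unchanged.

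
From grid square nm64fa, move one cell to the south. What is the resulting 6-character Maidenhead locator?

Latitude subsquare a = 0; −1 → -1, wraps to 23 = x, carry into square.
Latitude square 4; −1 → 3.
The longitude characters are unchanged.

NM63fx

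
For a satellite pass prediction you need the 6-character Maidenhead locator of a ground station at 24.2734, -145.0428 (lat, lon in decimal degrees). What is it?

BL74lg

Offset from 180°W / 90°S: lon 34.9572°, lat 114.2734°.
Field: 34.9572/20 → 1 → B, 114.2734/10 → 11 → L; chars BL.
Square: 14.9572/2 → 7, 4.2734/1 → 4; chars 74.
Subsquare: 0.9572/0.0833333 → 11 → l, 0.2734/0.0416667 → 6 → g; chars lg.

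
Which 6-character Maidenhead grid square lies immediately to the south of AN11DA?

AN10dx

Latitude subsquare a = 0; −1 → -1, wraps to 23 = x, carry into square.
Latitude square 1; −1 → 0.
The longitude characters are unchanged.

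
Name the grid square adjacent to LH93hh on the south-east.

Longitude subsquare h = 7; +1 → 8 = i.
Latitude subsquare h = 7; −1 → 6 = g.

LH93ig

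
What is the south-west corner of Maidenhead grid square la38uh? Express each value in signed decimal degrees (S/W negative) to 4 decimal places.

Field L=11, A=0: +11·20° lon, +0·10° lat → SW at lon 40°, lat -90°.
Square 3, 8: +3·2° lon, +8·1° lat → SW at lon 46°, lat -82°.
Subsquare u=20, h=7: +20·0.0833333° lon, +7·0.0416667° lat → SW at lon 47.6667°, lat -81.7083°.
latitude -81.7083, longitude 47.6667.

-81.7083, 47.6667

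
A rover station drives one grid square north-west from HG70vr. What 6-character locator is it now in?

HG70us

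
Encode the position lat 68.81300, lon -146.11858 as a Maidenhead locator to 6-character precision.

Add 180° to longitude and 90° to latitude: 33.8814, 158.8130.
Field: lon ⌊33.8814/20⌋ = 1 → B; lat ⌊158.8130/10⌋ = 15 → P.
Square: lon ⌊13.8814/2⌋ = 6; lat ⌊8.8130/1⌋ = 8.
Subsquare: lon ⌊1.8814/0.0833333⌋ = 22 → w; lat ⌊0.8130/0.0416667⌋ = 19 → t.

BP68wt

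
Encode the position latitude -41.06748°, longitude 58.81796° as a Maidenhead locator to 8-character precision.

LE98jw83

Offset from 180°W / 90°S: lon 238.81796°, lat 48.93252°.
Field (20°×10°, letters A–R): lon ⌊238.81796/20⌋ = 11 → L; lat ⌊48.93252/10⌋ = 4 → E.
Square (2°×1°, digits 0–9): lon ⌊18.81796/2⌋ = 9; lat ⌊8.93252/1⌋ = 8.
Subsquare (5′×2.5′, letters a–x): lon ⌊0.81796/0.0833333⌋ = 9 → j; lat ⌊0.93252/0.0416667⌋ = 22 → w.
Extended square (30″×15″, digits 0–9): lon ⌊0.06796/0.00833333⌋ = 8; lat ⌊0.01585/0.00416667⌋ = 3.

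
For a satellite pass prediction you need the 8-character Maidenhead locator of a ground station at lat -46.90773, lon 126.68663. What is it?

PE33ic22

Offset from 180°W / 90°S: lon 306.68663°, lat 43.09227°.
Field: 306.68663/20 → 15 → P, 43.09227/10 → 4 → E; chars PE.
Square: 6.68663/2 → 3, 3.09227/1 → 3; chars 33.
Subsquare: 0.68663/0.0833333 → 8 → i, 0.09227/0.0416667 → 2 → c; chars ic.
Extended square: 0.01996/0.00833333 → 2, 0.00894/0.00416667 → 2; chars 22.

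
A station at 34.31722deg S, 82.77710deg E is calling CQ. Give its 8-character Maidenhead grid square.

NF15jq33

Add 180° to longitude and 90° to latitude: 262.77710, 55.68278.
Field: 262.77710/20 → 13 → N, 55.68278/10 → 5 → F; chars NF.
Square: 2.77710/2 → 1, 5.68278/1 → 5; chars 15.
Subsquare: 0.77710/0.0833333 → 9 → j, 0.68278/0.0416667 → 16 → q; chars jq.
Extended square: 0.02710/0.00833333 → 3, 0.01611/0.00416667 → 3; chars 33.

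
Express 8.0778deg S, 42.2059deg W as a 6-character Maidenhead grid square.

GI81vw

Add 180° to longitude and 90° to latitude: 137.7941, 81.9222.
Field (20°×10°, letters A–R): lon ⌊137.7941/20⌋ = 6 → G; lat ⌊81.9222/10⌋ = 8 → I.
Square (2°×1°, digits 0–9): lon ⌊17.7941/2⌋ = 8; lat ⌊1.9222/1⌋ = 1.
Subsquare (5′×2.5′, letters a–x): lon ⌊1.7941/0.0833333⌋ = 21 → v; lat ⌊0.9222/0.0416667⌋ = 22 → w.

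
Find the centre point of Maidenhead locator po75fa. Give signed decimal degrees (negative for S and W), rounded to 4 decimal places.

Field P=15, O=14: +15·20° lon, +14·10° lat → SW at lon 120°, lat 50°.
Square 7, 5: +7·2° lon, +5·1° lat → SW at lon 134°, lat 55°.
Subsquare f=5, a=0: +5·0.0833333° lon, +0·0.0416667° lat → SW at lon 134.417°, lat 55°.
Cell spans 0.0833333° lon × 0.0416667° lat. Centre is SW corner plus half of each.
latitude 55.0208, longitude 134.4583.

55.0208, 134.4583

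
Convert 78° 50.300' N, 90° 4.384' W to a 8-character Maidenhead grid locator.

EQ48xu11

Offset from 180°W / 90°S: lon 89.92693°, lat 168.83833°.
Field: 89.92693/20 → 4 → E, 168.83833/10 → 16 → Q; chars EQ.
Square: 9.92693/2 → 4, 8.83833/1 → 8; chars 48.
Subsquare: 1.92693/0.0833333 → 23 → x, 0.83833/0.0416667 → 20 → u; chars xu.
Extended square: 0.01027/0.00833333 → 1, 0.00500/0.00416667 → 1; chars 11.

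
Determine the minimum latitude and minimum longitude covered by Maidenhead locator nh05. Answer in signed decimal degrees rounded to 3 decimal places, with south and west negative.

-15.000, 80.000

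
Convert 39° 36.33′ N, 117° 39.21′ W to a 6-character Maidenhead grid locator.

DM19eo

Offset from 180°W / 90°S: lon 62.3465°, lat 129.6055°.
Field: 62.3465/20 → 3 → D, 129.6055/10 → 12 → M; chars DM.
Square: 2.3465/2 → 1, 9.6055/1 → 9; chars 19.
Subsquare: 0.3465/0.0833333 → 4 → e, 0.6055/0.0416667 → 14 → o; chars eo.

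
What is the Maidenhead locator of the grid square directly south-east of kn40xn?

KN50am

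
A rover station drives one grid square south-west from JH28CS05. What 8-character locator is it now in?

Longitude extended square 0; −1 → -1, wraps to 9, carry into subsquare.
Longitude subsquare c = 2; −1 → 1 = b.
Latitude extended square 5; −1 → 4.

JH28bs94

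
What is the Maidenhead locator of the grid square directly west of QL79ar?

Longitude subsquare a = 0; −1 → -1, wraps to 23 = x, carry into square.
Longitude square 7; −1 → 6.
The latitude characters are unchanged.

QL69xr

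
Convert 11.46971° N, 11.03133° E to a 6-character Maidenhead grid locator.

Shift to the Maidenhead origin (180°W, 90°S): lon 191.0313, lat 101.4697.
Field: lon ⌊191.0313/20⌋ = 9 → J; lat ⌊101.4697/10⌋ = 10 → K.
Square: lon ⌊11.0313/2⌋ = 5; lat ⌊1.4697/1⌋ = 1.
Subsquare: lon ⌊1.0313/0.0833333⌋ = 12 → m; lat ⌊0.4697/0.0416667⌋ = 11 → l.

JK51ml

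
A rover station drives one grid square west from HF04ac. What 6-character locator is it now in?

Longitude subsquare a = 0; −1 → -1, wraps to 23 = x, carry into square.
Longitude square 0; −1 → -1, wraps to 9, carry into field.
Longitude field H = 7; −1 → 6 = G.
The latitude characters are unchanged.

GF94xc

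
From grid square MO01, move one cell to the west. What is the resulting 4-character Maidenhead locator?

LO91

Longitude square 0; −1 → -1, wraps to 9, carry into field.
Longitude field M = 12; −1 → 11 = L.
The latitude characters are unchanged.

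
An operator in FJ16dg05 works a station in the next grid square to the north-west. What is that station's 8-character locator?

Longitude extended square 0; −1 → -1, wraps to 9, carry into subsquare.
Longitude subsquare d = 3; −1 → 2 = c.
Latitude extended square 5; +1 → 6.

FJ16cg96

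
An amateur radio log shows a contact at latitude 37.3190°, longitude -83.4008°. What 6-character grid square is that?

Add 180° to longitude and 90° to latitude: 96.5992, 127.3190.
Field: lon ⌊96.5992/20⌋ = 4 → E; lat ⌊127.3190/10⌋ = 12 → M.
Square: lon ⌊16.5992/2⌋ = 8; lat ⌊7.3190/1⌋ = 7.
Subsquare: lon ⌊0.5992/0.0833333⌋ = 7 → h; lat ⌊0.3190/0.0416667⌋ = 7 → h.

EM87hh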